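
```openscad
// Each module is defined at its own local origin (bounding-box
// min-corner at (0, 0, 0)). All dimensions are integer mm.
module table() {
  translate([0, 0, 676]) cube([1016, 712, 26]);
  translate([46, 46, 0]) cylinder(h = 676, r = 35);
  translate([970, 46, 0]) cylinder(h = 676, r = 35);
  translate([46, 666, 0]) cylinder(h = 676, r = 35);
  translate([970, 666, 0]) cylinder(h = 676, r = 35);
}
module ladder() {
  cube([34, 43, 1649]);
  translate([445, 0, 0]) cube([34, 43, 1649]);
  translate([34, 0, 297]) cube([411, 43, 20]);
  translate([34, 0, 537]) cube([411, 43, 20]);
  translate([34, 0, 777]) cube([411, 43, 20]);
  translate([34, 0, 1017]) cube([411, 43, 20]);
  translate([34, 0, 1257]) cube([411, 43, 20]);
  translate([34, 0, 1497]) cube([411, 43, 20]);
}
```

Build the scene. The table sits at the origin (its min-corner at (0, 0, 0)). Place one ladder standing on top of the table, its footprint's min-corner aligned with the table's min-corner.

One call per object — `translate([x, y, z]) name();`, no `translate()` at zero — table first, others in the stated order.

table();
translate([0, 0, 702]) ladder();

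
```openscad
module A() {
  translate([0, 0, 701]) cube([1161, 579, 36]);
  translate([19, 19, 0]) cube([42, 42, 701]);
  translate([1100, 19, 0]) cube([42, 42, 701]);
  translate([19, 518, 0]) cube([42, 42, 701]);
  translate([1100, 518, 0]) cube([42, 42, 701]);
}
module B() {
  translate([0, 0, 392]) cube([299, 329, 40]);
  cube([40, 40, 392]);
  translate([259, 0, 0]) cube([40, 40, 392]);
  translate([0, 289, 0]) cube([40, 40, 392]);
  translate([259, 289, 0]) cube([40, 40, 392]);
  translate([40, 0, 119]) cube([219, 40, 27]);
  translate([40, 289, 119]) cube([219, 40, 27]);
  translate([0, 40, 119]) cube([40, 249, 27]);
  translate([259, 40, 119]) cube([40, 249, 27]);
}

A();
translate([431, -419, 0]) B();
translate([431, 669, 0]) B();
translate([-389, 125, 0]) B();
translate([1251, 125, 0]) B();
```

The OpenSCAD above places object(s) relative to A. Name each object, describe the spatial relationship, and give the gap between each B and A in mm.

A is a table. B is a stool. Four stools sit around the table at the −y, +y, −x, +x sides. The gap between each stool and the table is 90 mm.

Each stool's nearest face is 90 mm from the table's bounding box.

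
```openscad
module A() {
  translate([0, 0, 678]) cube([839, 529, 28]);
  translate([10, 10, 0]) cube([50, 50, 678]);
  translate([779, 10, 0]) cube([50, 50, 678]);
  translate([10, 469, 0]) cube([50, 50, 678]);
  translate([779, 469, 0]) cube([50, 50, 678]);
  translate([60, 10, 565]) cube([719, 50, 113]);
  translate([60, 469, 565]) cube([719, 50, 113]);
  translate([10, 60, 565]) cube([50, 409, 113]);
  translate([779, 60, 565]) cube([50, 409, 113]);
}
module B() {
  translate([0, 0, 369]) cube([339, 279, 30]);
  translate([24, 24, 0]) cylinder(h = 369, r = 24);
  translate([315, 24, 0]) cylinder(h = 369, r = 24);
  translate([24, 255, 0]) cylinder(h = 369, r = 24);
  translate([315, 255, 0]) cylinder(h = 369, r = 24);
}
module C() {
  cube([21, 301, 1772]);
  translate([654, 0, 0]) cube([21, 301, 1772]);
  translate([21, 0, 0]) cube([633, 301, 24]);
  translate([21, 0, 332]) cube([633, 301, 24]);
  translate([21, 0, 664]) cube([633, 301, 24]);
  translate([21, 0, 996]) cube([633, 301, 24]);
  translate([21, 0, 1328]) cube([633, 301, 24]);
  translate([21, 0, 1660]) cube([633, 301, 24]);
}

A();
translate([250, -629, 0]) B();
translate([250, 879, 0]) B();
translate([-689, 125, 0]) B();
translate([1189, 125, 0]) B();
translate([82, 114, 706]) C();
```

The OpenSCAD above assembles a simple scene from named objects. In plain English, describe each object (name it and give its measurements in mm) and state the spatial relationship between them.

A is a table: top 839 mm (x) × 529 mm (y), 28 mm thick, upper face at z = 706 mm, on four 50×50 mm square legs, each inset 10 mm from the nearest pair of top edges, running from z = 0 to the bottom of the top. Four apron rails, 50 mm thick and 113 mm tall, run between adjacent legs with their top edges flush with the underside of the top and their outer faces flush with the legs' outer faces.

B is a four-legged stool. The seat is a 339×279×30 mm slab whose top surface is at z = 399 mm; four round legs, each 48 mm in diameter, run from the floor (z = 0) to the underside of the seat, each leg's axis is inset half a diameter from the nearest pair of seat edges (so the leg's bounding box is flush with the corner).

C is an open bookshelf. Two side panels, each 21 mm thick, 301 mm deep and 1772 mm tall, stand 675 mm apart (outside-to-outside). Between them sit 6 shelves, each 24 mm thick and 301 mm deep, spanning the full gap between the sides. The bottom shelf rests on the floor (its underside at z = 0) and the clear gap between one shelf's top and the next shelf's underside is 308 mm.

Four stools sit around the table at the −y, +y, −x, +x sides. The bookshelf is on top of the table, centred.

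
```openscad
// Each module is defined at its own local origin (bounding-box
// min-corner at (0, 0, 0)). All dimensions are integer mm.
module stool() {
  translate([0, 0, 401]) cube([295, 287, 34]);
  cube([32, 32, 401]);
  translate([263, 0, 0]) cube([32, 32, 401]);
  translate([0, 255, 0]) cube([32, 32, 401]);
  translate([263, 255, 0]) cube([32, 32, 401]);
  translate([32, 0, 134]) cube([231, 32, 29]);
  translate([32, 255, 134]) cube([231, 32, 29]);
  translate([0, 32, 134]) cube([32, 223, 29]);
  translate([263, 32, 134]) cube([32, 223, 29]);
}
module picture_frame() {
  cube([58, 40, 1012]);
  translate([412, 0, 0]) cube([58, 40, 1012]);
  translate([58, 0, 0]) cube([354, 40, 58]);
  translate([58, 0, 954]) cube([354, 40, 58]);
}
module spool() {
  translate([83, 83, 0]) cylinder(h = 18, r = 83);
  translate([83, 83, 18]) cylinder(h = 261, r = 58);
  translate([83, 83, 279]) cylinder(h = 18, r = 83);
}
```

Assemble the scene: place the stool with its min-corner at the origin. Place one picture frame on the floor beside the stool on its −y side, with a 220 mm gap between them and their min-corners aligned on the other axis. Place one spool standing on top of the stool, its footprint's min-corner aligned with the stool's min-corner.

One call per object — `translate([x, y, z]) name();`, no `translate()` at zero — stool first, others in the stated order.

stool();
translate([0, -260, 0]) picture_frame();
translate([0, 0, 435]) spool();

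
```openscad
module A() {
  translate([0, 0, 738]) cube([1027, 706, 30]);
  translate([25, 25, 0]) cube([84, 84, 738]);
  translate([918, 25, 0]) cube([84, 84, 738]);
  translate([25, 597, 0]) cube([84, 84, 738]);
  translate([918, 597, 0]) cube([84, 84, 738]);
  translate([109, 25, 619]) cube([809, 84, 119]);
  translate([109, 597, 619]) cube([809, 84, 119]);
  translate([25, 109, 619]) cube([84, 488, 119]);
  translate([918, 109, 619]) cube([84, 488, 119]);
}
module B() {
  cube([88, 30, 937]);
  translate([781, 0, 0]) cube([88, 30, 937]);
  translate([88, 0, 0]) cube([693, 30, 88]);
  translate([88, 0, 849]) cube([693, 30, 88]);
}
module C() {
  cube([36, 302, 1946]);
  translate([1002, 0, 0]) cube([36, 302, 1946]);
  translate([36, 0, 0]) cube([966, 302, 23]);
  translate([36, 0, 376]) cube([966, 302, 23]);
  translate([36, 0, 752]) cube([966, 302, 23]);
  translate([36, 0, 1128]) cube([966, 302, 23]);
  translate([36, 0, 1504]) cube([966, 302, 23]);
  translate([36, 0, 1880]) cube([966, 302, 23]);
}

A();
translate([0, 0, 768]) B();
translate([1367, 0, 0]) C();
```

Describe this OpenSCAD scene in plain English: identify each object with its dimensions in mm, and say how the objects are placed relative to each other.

A is a table: top 1027 mm (x) × 706 mm (y), 30 mm thick, upper face at z = 768 mm, on four 84×84 mm square legs, each inset 25 mm from the nearest pair of top edges, running from z = 0 to the bottom of the top. Four apron rails, 84 mm thick and 119 mm tall, run between adjacent legs with their top edges flush with the underside of the top and their outer faces flush with the legs' outer faces.

B is a picture frame with a 693×761 mm rectangular opening (x by z) and a uniform 88 mm border on every side. Frame depth is 30 mm along y. It is built from two vertical stiles running the full outside height and two horizontal rails spanning the gap between the stiles.

C is an open bookshelf. Two side panels, each 36 mm thick, 302 mm deep and 1946 mm tall, stand 1038 mm apart (outside-to-outside). Between them sit 6 shelves, each 23 mm thick and 302 mm deep, spanning the full gap between the sides. The bottom shelf rests on the floor (its underside at z = 0) and the clear gap between one shelf's top and the next shelf's underside is 353 mm.

The picture frame is on top of the table. The bookshelf is on the floor beside the table on its +x side.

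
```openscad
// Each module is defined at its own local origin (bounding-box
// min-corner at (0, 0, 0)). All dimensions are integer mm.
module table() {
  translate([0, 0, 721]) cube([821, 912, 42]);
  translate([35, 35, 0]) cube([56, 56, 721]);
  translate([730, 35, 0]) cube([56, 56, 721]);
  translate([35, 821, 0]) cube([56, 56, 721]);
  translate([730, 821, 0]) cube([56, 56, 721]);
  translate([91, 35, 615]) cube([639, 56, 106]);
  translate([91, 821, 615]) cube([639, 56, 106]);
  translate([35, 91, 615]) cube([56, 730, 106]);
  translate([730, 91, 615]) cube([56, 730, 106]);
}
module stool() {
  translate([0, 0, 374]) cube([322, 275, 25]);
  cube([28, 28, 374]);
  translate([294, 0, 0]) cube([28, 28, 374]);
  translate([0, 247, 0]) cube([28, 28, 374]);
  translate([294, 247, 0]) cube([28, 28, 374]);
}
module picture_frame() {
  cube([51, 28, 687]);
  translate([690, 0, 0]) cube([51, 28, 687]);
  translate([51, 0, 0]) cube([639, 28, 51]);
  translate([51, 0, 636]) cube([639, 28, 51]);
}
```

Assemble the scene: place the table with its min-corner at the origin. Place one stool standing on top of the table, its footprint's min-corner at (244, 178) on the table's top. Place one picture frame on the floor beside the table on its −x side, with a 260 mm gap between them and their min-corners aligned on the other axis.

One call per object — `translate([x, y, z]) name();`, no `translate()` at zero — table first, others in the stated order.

table();
translate([244, 178, 763]) stool();
translate([-1001, 0, 0]) picture_frame();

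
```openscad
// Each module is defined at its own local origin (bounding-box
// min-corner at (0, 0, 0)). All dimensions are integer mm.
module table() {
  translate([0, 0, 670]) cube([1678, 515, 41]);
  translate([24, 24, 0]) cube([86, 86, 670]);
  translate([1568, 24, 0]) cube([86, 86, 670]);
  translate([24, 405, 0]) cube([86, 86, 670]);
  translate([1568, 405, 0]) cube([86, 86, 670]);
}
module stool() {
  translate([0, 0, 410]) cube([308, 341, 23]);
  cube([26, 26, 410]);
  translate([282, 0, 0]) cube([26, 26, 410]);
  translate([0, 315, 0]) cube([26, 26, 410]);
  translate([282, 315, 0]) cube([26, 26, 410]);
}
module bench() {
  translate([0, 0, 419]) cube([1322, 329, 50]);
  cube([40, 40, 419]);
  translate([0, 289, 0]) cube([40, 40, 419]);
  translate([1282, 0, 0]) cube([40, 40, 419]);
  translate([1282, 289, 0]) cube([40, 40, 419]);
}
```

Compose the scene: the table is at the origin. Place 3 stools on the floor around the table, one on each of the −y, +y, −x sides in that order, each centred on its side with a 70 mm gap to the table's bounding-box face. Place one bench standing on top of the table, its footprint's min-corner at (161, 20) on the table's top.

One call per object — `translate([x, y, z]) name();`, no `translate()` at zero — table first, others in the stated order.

table();
translate([685, -411, 0]) stool();
translate([685, 585, 0]) stool();
translate([-378, 87, 0]) stool();
translate([161, 20, 711]) bench();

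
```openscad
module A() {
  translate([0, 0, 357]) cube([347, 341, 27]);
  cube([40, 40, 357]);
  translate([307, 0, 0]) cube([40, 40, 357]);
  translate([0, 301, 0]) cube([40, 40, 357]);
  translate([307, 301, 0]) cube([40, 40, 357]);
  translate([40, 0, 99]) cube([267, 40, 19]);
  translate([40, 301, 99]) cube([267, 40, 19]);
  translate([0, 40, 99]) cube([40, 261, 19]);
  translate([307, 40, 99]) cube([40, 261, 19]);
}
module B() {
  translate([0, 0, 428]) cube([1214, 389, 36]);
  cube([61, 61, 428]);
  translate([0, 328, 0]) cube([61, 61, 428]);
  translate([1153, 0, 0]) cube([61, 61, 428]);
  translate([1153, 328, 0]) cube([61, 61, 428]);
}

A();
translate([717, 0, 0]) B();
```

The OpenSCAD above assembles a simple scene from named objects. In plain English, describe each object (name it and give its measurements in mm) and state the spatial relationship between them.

A is a four-legged stool. The seat is a 347×341×27 mm slab whose top surface is at z = 384 mm; four square legs, each 40×40 mm in cross-section, run from the floor (z = 0) to the underside of the seat, each flush with a corner of the seat. Four stretchers, 40 mm wide and 19 mm tall, connect adjacent legs with their undersides at z = 99 mm, each running between the inner faces of the legs it joins and aligned with the legs' outer faces on the other axis.

B is a bench: a 1214×389 mm seat slab, 36 mm thick, top at z = 464 mm, on four 61×61 mm square legs flush with the seat corners and standing on z = 0.

The bench is on the floor beside the stool on its +x side.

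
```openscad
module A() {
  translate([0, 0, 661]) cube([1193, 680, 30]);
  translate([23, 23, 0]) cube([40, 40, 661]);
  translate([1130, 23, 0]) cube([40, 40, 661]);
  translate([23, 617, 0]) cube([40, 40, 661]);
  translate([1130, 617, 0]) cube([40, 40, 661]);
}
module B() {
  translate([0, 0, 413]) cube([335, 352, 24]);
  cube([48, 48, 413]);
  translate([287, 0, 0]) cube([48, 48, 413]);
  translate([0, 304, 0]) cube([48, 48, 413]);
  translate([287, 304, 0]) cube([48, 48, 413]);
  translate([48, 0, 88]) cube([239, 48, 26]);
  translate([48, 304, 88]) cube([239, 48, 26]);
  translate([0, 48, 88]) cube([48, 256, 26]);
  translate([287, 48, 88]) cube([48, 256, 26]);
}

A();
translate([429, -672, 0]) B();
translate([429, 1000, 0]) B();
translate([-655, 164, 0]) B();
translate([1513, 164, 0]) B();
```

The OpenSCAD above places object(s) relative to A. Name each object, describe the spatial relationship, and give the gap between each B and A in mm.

A is a table. B is a stool. Four stools sit around the table at the −y, +y, −x, +x sides. The gap between each stool and the table is 320 mm.

Each stool's nearest face is 320 mm from the table's bounding box.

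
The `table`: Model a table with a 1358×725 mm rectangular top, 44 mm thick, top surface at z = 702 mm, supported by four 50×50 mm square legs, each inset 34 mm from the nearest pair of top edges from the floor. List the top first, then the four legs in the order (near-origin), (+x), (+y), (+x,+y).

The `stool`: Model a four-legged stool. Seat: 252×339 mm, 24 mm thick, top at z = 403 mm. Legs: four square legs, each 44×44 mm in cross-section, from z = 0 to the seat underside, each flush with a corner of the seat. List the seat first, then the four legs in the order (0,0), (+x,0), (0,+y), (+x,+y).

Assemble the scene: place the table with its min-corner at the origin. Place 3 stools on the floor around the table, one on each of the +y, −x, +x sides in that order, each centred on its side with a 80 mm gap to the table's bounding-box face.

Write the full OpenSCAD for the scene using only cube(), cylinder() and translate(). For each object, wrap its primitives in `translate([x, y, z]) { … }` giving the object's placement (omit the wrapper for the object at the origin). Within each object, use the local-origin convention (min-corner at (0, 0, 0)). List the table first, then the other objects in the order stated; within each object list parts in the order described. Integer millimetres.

translate([0, 0, 658]) cube([1358, 725, 44]);
translate([34, 34, 0]) cube([50, 50, 658]);
translate([1274, 34, 0]) cube([50, 50, 658]);
translate([34, 641, 0]) cube([50, 50, 658]);
translate([1274, 641, 0]) cube([50, 50, 658]);
translate([553, 805, 0]) {
  translate([0, 0, 379]) cube([252, 339, 24]);
  cube([44, 44, 379]);
  translate([208, 0, 0]) cube([44, 44, 379]);
  translate([0, 295, 0]) cube([44, 44, 379]);
  translate([208, 295, 0]) cube([44, 44, 379]);
}
translate([-332, 193, 0]) {
  translate([0, 0, 379]) cube([252, 339, 24]);
  cube([44, 44, 379]);
  translate([208, 0, 0]) cube([44, 44, 379]);
  translate([0, 295, 0]) cube([44, 44, 379]);
  translate([208, 295, 0]) cube([44, 44, 379]);
}
translate([1438, 193, 0]) {
  translate([0, 0, 379]) cube([252, 339, 24]);
  cube([44, 44, 379]);
  translate([208, 0, 0]) cube([44, 44, 379]);
  translate([0, 295, 0]) cube([44, 44, 379]);
  translate([208, 295, 0]) cube([44, 44, 379]);
}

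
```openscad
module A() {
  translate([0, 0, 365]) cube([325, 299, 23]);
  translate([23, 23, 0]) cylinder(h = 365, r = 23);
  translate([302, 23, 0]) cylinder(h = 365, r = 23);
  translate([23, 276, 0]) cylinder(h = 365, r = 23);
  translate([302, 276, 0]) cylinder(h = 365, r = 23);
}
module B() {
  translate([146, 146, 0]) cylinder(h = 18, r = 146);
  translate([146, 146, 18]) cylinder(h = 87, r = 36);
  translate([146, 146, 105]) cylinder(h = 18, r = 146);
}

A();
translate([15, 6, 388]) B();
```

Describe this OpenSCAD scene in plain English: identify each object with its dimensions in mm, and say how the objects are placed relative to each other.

A is a simple wooden stool: a rectangular seat 325 mm (x) by 299 mm (y), 23 mm thick, top face at z = 388 mm, on four round legs, each 46 mm in diameter. The legs rest on z = 0, each leg's axis is inset half a diameter from the nearest pair of seat edges (so the leg's bounding box is flush with the corner).

B is a spool: two coaxial disc flanges of radius 146 mm and thickness 18 mm, joined by a core cylinder of radius 36 mm and height 87 mm. The lower flange rests on z = 0 and the three cylinders share a vertical axis.

The spool is on top of the stool.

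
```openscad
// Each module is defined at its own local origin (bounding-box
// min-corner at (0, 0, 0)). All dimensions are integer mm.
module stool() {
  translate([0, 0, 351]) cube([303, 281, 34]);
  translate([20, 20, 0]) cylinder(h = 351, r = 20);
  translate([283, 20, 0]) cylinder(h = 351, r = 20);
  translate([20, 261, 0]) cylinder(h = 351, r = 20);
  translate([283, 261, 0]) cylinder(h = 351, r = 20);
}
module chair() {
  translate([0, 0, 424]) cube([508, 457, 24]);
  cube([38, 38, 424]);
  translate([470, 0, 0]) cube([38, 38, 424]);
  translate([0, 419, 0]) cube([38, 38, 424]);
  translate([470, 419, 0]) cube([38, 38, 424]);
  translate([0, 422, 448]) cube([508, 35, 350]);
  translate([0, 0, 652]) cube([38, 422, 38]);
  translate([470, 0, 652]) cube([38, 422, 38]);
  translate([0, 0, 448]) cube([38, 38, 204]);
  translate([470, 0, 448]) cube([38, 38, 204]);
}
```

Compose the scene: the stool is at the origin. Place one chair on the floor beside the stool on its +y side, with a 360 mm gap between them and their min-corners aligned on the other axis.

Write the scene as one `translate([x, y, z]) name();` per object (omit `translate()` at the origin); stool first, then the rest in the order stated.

stool();
translate([0, 641, 0]) chair();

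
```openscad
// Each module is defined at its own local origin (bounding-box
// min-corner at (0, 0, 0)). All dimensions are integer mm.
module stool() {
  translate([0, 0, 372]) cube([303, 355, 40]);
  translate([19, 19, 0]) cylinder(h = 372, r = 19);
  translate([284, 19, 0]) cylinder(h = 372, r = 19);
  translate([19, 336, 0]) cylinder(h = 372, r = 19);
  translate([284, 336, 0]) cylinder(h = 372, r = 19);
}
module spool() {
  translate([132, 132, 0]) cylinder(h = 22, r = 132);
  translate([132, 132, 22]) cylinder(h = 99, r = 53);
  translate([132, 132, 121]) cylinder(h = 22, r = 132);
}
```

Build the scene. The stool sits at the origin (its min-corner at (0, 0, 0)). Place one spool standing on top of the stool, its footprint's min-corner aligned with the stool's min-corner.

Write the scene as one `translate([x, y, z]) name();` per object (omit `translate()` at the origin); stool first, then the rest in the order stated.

stool();
translate([0, 0, 412]) spool();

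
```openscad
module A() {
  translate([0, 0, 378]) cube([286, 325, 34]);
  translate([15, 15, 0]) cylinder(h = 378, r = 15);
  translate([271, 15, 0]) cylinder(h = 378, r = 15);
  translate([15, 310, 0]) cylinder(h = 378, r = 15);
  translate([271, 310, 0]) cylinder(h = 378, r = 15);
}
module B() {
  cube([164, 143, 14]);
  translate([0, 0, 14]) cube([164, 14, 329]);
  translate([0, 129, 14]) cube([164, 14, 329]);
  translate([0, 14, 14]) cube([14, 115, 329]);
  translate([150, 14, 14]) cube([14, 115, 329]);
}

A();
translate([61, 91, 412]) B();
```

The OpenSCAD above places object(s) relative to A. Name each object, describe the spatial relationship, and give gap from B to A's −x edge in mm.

A is a stool. B is an open box. The open box is on top of the stool, centred. The gap from the open box to the stool's −x edge is 61 mm.

The open box's min-x is at 61; the stool's min-x is 0; gap = 61 mm.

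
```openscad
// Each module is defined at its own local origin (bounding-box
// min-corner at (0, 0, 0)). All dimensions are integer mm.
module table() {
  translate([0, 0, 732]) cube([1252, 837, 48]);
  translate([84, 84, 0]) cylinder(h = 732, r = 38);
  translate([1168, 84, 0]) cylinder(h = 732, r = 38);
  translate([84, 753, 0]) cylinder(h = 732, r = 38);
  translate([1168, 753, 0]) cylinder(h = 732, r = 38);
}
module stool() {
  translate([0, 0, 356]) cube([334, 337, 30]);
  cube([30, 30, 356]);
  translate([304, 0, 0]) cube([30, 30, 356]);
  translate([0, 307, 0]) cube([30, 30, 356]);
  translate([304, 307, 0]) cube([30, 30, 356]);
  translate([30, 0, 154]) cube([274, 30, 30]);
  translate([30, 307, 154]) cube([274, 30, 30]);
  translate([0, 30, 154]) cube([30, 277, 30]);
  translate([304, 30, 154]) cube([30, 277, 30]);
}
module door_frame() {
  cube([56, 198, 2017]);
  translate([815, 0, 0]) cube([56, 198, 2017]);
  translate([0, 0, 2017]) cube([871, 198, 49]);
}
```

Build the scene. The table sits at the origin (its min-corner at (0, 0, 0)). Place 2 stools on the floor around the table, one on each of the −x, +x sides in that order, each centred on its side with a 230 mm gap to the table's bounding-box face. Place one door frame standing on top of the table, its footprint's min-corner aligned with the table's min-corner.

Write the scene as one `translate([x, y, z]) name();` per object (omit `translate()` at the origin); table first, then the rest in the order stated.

table();
translate([-564, 250, 0]) stool();
translate([1482, 250, 0]) stool();
translate([0, 0, 780]) door_frame();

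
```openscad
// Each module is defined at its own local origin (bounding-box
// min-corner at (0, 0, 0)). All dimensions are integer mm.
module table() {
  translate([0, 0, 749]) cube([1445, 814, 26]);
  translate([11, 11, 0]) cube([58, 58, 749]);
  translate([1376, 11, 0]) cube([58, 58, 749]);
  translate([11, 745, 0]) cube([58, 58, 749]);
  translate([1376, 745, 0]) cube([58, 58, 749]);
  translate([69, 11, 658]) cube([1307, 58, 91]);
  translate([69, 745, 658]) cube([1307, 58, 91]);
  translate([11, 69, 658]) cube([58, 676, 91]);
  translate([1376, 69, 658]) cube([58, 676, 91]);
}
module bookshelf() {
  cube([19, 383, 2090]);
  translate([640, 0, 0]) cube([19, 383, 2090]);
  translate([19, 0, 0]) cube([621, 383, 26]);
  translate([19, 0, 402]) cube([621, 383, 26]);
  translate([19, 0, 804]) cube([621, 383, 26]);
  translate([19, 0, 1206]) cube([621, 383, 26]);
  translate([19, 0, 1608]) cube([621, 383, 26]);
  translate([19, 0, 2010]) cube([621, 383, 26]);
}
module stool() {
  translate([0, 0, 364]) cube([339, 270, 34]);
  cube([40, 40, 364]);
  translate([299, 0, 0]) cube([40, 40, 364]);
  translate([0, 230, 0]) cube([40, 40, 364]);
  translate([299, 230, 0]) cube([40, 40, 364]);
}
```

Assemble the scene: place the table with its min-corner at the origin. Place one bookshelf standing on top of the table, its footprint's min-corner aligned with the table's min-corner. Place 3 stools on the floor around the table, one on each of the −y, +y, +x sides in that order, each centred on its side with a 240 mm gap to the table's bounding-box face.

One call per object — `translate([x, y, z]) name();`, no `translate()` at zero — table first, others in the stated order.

table();
translate([0, 0, 775]) bookshelf();
translate([553, -510, 0]) stool();
translate([553, 1054, 0]) stool();
translate([1685, 272, 0]) stool();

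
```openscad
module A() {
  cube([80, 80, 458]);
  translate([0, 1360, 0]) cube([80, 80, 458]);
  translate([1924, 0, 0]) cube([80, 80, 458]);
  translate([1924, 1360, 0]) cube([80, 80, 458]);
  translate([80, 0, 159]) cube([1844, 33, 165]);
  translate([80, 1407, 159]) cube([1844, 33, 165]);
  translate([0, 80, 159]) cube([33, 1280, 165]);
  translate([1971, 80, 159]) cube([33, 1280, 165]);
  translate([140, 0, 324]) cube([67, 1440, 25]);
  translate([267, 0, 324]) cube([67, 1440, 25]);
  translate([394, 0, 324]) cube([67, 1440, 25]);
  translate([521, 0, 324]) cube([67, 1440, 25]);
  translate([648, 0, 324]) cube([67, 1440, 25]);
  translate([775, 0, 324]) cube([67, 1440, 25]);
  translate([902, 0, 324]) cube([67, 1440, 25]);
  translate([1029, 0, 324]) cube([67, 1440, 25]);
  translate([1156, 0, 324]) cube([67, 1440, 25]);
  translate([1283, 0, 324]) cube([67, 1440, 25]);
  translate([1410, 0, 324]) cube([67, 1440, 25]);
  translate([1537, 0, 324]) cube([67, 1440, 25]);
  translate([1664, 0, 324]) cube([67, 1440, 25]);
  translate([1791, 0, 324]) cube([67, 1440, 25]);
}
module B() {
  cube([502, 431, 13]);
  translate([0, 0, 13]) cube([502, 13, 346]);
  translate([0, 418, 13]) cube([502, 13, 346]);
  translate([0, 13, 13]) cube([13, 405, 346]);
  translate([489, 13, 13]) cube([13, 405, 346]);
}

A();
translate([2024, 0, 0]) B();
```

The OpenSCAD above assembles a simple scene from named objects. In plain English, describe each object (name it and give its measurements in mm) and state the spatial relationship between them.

A is a bed frame 2004 mm long (x) by 1440 mm wide (y). Four 80×80 mm corner posts, 458 mm tall, at the corners of the footprint. Four rails of 33 mm thickness and 165 mm height run between adjacent posts with their undersides at z = 159 mm, their outer faces flush with the outside of the frame (the two x-running rails run between the posts' inner faces; the two y-running rails run between the posts' inner faces). 14 slats, each 67 mm wide (x) and 25 mm thick, lie across the top of the two x-running rails, running the full 1440 mm width of the frame in y; the slats are evenly spaced along x between the inner faces of the end posts with equal gaps (rounded down to the nearest mm) at the −x end and between each pair — any rounding remainder accumulates at the +x end.

B is an open-topped rectangular box: outside dimensions 502×431×359 mm, with a uniform wall and base thickness of 13 mm. The base is a full 502×431 slab on the floor; four walls sit on top of the base. The front and back walls (the −y and +y sides) span the full width; the two side walls fit between them.

The open box is on the floor beside the bed frame on its +x side.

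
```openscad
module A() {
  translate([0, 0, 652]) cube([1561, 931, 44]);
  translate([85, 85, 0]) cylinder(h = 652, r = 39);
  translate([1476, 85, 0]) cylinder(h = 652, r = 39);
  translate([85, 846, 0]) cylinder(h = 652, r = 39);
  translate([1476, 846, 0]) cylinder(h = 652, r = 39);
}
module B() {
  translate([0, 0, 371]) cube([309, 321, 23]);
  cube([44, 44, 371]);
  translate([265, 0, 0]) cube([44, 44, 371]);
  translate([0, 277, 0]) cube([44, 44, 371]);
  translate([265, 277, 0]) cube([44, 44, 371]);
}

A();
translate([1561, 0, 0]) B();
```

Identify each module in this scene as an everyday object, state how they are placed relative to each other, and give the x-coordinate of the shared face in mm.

A is a table. B is a stool. The stool is against the table's +x side, with their −y faces flush. The x-coordinate of the shared face is 1561 mm.

The table's +x face and the stool's −x face are both at x = 1561 mm.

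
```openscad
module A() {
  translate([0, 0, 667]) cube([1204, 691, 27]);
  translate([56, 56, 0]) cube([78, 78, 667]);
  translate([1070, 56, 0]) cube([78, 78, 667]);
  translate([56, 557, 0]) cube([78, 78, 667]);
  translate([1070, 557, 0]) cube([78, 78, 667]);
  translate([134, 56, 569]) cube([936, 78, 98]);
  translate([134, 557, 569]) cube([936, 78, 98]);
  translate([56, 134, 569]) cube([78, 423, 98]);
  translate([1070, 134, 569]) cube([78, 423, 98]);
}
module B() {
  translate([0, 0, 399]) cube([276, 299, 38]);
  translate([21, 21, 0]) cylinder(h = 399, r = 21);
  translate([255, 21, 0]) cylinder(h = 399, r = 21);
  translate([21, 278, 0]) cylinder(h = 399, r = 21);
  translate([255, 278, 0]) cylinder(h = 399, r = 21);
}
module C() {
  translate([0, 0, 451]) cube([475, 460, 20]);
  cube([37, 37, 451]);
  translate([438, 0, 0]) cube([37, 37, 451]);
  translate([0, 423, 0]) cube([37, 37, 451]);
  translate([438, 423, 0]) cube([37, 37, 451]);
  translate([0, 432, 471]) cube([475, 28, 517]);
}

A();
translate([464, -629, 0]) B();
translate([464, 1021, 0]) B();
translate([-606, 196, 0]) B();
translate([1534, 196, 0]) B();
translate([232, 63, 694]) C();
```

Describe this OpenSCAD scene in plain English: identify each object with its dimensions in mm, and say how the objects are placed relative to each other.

A is a table: top 1204 mm (x) × 691 mm (y), 27 mm thick, upper face at z = 694 mm, on four 78×78 mm square legs, each inset 56 mm from the nearest pair of top edges, running from z = 0 to the bottom of the top. Four apron rails, 78 mm thick and 98 mm tall, run between adjacent legs with their top edges flush with the underside of the top and their outer faces flush with the legs' outer faces.

B is a simple wooden stool: a rectangular seat 276 mm (x) by 299 mm (y), 38 mm thick, top face at z = 437 mm, on four round legs, each 42 mm in diameter. The legs rest on z = 0, each leg's axis is inset half a diameter from the nearest pair of seat edges (so the leg's bounding box is flush with the corner).

C is a chair: 475×460 mm seat, 20 mm thick, top at z = 471 mm, on four 37 mm square corner legs flush with the seat edges. A 28 mm thick backrest slab spans the full seat width, extending 517 mm above the seat top, its back face flush with the seat's +y edge.

Four stools sit around the table at the −y, +y, −x, +x sides. The chair is on top of the table.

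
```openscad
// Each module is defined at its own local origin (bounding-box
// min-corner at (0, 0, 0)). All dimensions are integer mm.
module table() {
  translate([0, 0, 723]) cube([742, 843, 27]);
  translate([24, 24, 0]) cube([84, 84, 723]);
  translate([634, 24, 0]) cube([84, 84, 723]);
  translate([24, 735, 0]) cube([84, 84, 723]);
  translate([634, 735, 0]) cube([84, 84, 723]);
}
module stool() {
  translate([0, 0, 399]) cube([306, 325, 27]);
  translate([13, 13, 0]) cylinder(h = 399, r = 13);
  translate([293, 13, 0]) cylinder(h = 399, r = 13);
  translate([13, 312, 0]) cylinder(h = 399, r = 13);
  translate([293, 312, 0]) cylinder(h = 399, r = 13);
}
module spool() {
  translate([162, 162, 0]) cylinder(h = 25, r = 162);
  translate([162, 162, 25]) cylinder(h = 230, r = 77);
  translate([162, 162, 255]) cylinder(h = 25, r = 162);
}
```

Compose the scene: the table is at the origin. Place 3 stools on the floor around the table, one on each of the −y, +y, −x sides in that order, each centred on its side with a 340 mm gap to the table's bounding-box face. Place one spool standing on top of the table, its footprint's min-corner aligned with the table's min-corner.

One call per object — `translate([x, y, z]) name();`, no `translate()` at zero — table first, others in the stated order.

table();
translate([218, -665, 0]) stool();
translate([218, 1183, 0]) stool();
translate([-646, 259, 0]) stool();
translate([0, 0, 750]) spool();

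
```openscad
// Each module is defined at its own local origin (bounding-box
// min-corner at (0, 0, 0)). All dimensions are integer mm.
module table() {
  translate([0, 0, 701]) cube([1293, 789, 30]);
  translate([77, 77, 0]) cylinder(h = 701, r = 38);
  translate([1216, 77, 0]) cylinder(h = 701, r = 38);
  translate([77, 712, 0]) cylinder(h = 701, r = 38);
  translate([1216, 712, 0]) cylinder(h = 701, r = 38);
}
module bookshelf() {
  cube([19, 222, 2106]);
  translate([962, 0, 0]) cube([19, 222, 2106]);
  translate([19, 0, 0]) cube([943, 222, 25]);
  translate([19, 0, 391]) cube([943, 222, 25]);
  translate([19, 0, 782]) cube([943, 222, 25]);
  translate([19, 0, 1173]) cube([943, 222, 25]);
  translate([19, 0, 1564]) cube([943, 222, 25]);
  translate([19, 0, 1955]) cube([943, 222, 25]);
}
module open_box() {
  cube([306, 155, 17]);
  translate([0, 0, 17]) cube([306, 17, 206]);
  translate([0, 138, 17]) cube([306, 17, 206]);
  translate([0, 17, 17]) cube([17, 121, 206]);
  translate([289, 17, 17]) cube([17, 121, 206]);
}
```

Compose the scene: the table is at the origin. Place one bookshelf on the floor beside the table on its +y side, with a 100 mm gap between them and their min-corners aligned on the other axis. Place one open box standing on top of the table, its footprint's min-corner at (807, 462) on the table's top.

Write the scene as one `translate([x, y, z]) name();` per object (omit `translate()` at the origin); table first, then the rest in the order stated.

table();
translate([0, 889, 0]) bookshelf();
translate([807, 462, 731]) open_box();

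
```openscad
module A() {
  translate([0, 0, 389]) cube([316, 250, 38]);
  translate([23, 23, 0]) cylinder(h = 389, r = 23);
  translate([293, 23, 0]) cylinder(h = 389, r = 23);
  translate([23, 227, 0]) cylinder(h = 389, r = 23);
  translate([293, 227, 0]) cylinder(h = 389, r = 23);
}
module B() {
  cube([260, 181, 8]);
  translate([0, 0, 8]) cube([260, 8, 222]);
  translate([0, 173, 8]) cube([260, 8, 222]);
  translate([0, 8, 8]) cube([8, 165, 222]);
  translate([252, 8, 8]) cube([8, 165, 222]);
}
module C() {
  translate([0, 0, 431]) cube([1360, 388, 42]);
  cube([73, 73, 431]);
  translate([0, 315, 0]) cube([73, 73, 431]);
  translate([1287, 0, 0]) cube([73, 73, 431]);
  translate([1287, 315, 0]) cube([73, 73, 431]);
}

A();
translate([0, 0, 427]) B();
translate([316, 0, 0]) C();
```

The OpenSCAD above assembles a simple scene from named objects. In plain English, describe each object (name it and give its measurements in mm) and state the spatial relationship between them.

A is a simple wooden stool: a rectangular seat 316 mm (x) by 250 mm (y), 38 mm thick, top face at z = 427 mm, on four round legs, each 46 mm in diameter. The legs rest on z = 0, each leg's axis is inset half a diameter from the nearest pair of seat edges (so the leg's bounding box is flush with the corner).

B is an open-topped rectangular box: outside dimensions 260×181×230 mm, with a uniform wall and base thickness of 8 mm. The base is a full 260×181 slab on the floor; four walls sit on top of the base. The front and back walls (the −y and +y sides) span the full width; the two side walls fit between them.

C is a bench: a 1360×388 mm seat slab, 42 mm thick, top at z = 473 mm, on four 73×73 mm square legs flush with the seat corners and standing on z = 0.

The open box is on top of the stool. The bench is against the stool's +x side, with their −y faces flush.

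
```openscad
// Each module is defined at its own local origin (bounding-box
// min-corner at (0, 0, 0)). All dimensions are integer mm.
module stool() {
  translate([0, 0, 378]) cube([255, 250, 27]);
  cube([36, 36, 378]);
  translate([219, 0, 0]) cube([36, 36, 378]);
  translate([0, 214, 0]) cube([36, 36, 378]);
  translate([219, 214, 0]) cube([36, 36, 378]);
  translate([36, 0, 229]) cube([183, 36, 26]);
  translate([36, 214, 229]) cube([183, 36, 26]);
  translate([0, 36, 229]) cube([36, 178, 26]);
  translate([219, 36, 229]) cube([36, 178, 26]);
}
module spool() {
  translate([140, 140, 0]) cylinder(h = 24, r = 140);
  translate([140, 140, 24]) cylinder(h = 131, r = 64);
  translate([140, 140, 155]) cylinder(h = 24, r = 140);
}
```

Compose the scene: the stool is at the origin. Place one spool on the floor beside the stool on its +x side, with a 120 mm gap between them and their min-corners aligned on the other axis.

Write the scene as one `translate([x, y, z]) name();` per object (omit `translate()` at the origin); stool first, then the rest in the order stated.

stool();
translate([375, 0, 0]) spool();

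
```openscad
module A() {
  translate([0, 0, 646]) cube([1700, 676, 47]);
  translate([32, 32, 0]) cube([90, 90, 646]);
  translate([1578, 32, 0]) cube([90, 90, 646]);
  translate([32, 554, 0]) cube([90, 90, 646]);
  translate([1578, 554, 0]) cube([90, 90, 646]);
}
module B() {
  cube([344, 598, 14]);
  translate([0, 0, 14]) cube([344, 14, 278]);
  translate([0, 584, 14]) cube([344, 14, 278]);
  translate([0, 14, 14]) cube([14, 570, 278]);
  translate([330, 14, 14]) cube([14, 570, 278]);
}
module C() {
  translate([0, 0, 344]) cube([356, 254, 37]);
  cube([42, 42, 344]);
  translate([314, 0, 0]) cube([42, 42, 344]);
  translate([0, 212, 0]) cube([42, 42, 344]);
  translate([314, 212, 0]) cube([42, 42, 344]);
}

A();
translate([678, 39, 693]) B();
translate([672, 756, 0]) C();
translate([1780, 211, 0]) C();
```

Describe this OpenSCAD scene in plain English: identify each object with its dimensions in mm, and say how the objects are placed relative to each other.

A is a table: top 1700 mm (x) × 676 mm (y), 47 mm thick, upper face at z = 693 mm, on four 90×90 mm square legs, each inset 32 mm from the nearest pair of top edges, running from z = 0 to the bottom of the top.

B is an open storage box with external size 344×598×292 mm and wall thickness 14 mm (the base is also 14 mm thick). The base covers the whole footprint; the four walls stand on the base, with the y-facing walls full-width and the x-facing walls fitting between their inner faces.

C is a four-legged stool. The seat is a 356×254×37 mm slab whose top surface is at z = 381 mm; four square legs, each 42×42 mm in cross-section, run from the floor (z = 0) to the underside of the seat, each flush with a corner of the seat.

The open box is on top of the table, centred. Two stools sit around the table at the +y, +x sides.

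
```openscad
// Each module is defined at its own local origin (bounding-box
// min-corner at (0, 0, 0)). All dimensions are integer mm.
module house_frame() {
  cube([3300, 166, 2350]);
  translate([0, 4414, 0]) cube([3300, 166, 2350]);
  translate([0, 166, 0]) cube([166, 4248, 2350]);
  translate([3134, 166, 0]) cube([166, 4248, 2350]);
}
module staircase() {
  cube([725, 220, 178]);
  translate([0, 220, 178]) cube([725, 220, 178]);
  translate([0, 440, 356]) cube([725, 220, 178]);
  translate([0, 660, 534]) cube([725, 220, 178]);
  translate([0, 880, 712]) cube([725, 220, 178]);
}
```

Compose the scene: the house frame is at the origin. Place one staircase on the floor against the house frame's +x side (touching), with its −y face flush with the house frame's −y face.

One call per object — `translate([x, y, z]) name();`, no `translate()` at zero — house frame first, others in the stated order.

house_frame();
translate([3300, 0, 0]) staircase();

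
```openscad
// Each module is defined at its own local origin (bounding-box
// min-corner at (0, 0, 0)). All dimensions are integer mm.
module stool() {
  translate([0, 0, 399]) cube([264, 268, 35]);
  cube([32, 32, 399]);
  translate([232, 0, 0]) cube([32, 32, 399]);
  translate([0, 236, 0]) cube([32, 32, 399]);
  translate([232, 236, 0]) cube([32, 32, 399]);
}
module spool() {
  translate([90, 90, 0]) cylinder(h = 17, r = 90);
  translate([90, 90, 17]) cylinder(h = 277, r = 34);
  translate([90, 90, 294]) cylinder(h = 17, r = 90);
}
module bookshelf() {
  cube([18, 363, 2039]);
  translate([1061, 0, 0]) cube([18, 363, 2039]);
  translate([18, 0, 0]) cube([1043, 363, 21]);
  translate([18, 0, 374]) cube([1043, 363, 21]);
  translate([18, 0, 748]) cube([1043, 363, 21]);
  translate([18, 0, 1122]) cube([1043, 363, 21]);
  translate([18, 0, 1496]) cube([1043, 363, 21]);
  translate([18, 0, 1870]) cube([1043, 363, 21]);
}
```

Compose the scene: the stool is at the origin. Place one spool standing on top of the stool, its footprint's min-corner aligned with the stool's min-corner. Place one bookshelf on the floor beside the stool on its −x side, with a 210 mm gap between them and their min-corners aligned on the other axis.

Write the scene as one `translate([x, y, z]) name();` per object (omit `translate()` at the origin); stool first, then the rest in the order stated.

stool();
translate([0, 0, 434]) spool();
translate([-1289, 0, 0]) bookshelf();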